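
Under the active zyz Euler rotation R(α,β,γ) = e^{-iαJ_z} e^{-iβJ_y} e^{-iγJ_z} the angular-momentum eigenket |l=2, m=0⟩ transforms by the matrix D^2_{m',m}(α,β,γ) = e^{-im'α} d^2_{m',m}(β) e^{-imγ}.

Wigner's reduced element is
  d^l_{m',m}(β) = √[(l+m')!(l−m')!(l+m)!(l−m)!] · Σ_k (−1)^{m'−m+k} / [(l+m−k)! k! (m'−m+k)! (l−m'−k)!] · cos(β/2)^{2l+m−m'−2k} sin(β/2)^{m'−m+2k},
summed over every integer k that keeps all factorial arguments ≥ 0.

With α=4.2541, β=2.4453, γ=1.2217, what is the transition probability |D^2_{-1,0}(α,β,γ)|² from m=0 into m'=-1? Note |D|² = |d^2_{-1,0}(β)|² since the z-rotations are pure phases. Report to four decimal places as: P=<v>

D^2_{-1,0}(4.2541,2.4453,1.2217) = e^{-i·-1·4.2541}·d^2_{-1,0}(2.4453)·e^{-i·0·1.2217}. Compute d first:
With c≡cos(β/2)=0.341156 and s≡sin(β/2)=0.940007, N=[1·6·2·2]^{1/2}=4.898979
k: max(0,(0)−(-1))=1 … min(2+(0),2−(-1))=2
  k=1: (−1)^0·4.8990/(2)·0.3412^3·0.9400^1 = +0.091425
  k=2: (−1)^1·4.8990/(2)·0.3412^1·0.9400^3 = -0.694099
d^2_{-1,0}(2.4453) = +0.091425 -0.694099 = -0.602674
|D^2_{-1,0}|² = |d^2_{-1,0}(β)|² = (-0.602674)² = 0.363216 (the z-rotation phases have unit modulus)

P=0.3632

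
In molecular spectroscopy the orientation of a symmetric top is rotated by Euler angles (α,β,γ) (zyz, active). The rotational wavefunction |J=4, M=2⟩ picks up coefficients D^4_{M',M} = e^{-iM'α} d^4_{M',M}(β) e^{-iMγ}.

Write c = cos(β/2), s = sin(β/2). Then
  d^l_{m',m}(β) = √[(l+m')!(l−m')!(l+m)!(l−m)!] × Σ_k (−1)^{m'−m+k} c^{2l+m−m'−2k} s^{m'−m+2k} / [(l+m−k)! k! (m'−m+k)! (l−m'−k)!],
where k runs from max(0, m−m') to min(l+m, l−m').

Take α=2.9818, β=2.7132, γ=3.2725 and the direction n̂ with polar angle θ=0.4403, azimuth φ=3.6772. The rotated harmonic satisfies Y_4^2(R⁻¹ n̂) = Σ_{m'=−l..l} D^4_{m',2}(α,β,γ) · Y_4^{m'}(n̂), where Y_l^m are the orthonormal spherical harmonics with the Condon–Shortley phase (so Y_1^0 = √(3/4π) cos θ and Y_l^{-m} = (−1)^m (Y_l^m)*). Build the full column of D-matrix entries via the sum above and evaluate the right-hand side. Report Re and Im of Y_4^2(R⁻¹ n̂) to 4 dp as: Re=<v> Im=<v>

Need the full column D^4_{m',2} for m'=−4..4 at α=2.9818, β=2.7132, γ=3.2725.
cos(β/2)=0.212562, sin(β/2)=0.977148
d^4_{-4,2}: single k=6 term ⇒ +0.208119;  D = +0.129208-0.163153i
d^4_{-3,2}: k∈[5..6] ⇒ +0.096038 -0.676505 = -0.580467;  D = +0.428189-0.391913i
d^4_{-2,2}: k∈[4..6] ⇒ +0.027917 -0.471970 +0.831153 = +0.387101;  D = +0.323498-0.212594i
d^4_{-1,2}: k∈[3..5] ⇒ +0.005726 -0.181495 +0.767085 = +0.591315;  D = -0.539535+0.241982i
d^4_{0,2}: k∈[2..4] ⇒ +0.000836 -0.047084 +0.373125 = +0.326876;  D = +0.315737-0.084607i
d^4_{1,2}: k∈[1..3] ⇒ +0.000081 -0.008588 +0.120997 = +0.112490;  D = -0.111905+0.011457i
d^4_{2,2}: k∈[0..2] ⇒ +0.000004 -0.001057 +0.027917 = +0.026865;  D = +0.026820+0.001551i
d^4_{3,2}: k∈[0..1] ⇒ -0.000072 +0.004545 = +0.004473;  D = -0.004367-0.000965i
d^4_{4,2}: single k=0 term ⇒ +0.000466;  D = +0.000433+0.000172i
Y_4^{m'}(θ=0.4403,φ=3.6772) and Σ D·Y over m':
  (+0.1292-0.1632i)·(-0.0079-0.0123i)  (+0.4282-0.3919i)·(+0.0032+0.0876i)  (+0.3235-0.2126i)·(+0.1377-0.2522i)  (-0.5395+0.2420i)·(-0.4280+0.2540i)  (+0.3157-0.0846i)·(+0.1998+0.0000i)  (-0.1119+0.0115i)·(+0.4280+0.2540i)  (+0.0268+0.0016i)·(+0.1377+0.2522i)  (-0.0044-0.0010i)·(-0.0032+0.0876i)  (+0.0004+0.0002i)·(-0.0079+0.0123i)
Y_4^2(R⁻¹ n̂) = +0.208694-0.349302i

Re=0.2087 Im=-0.3493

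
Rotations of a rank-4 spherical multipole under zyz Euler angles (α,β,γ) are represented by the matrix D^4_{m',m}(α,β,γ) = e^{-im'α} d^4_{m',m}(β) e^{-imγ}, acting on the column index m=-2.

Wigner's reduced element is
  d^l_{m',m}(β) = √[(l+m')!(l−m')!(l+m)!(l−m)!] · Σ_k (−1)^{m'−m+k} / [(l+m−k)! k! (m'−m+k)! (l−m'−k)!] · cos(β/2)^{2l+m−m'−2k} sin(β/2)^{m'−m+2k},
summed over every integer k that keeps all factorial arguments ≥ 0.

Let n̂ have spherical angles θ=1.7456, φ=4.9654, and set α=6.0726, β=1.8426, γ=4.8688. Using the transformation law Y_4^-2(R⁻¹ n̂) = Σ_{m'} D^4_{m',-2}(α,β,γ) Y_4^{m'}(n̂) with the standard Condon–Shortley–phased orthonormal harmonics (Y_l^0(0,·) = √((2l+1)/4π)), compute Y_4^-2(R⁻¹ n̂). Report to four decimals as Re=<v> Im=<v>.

Re=0.1408 Im=0.0287

Need the full column D^4_{m',-2} for m'=−4..4 at α=6.0726, β=1.8426, γ=4.8688.
cos(β/2)=0.604785, sin(β/2)=0.796389
d^4_{-4,-2}: single k=2 term ⇒ +0.164224;  D = -0.141734+0.082953i
d^4_{-3,-2}: k∈[1..2] ⇒ +0.088186 -0.458740 = -0.370554;  D = +0.351867-0.116189i
d^4_{-2,-2}: k∈[0..2] ⇒ +0.017898 -0.372425 +0.807228 = +0.452701;  D = -0.450047+0.048954i
d^4_{-1,-2}: k∈[0..2] ⇒ -0.099993 +0.866937 -1.002175 = -0.235231;  D = +0.234003+0.024007i
d^4_{0,-2}: k∈[0..2] ⇒ +0.294428 -1.361429 +0.885266 = -0.181735;  D = +0.172916+0.055928i
d^4_{1,-2}: k∈[0..2] ⇒ -0.577958 +1.503263 -0.521330 = +0.403975;  D = -0.349892-0.201921i
d^4_{2,-2}: k∈[0..2] ⇒ +0.807228 -1.119783 +0.161808 = -0.150746;  D = +0.111930+0.100976i
d^4_{3,-2}: k∈[0..1] ⇒ -0.795452 +0.459770 = -0.335683;  D = +0.196738+0.271987i
d^4_{4,-2}: single k=0 term ⇒ +0.493778;  D = -0.199372-0.451738i
Y_4^{m'}(θ=1.7456,φ=4.9654) and Σ D·Y over m':
  (-0.1417+0.0830i)·(+0.2206-0.3529i)  (+0.3519-0.1162i)·(+0.1431+0.1508i)  (-0.4500+0.0490i)·(+0.2237-0.1239i)  (+0.2340+0.0240i)·(+0.0566+0.2187i)  (+0.1729+0.0559i)·(+0.2248+0.0000i)  (-0.3499-0.2019i)·(-0.0566+0.2187i)  (+0.1119+0.1010i)·(+0.2237+0.1239i)  (+0.1967+0.2720i)·(-0.1431+0.1508i)  (-0.1994-0.4517i)·(+0.2206+0.3529i)
Y_4^-2(R⁻¹ n̂) = +0.140842+0.028693i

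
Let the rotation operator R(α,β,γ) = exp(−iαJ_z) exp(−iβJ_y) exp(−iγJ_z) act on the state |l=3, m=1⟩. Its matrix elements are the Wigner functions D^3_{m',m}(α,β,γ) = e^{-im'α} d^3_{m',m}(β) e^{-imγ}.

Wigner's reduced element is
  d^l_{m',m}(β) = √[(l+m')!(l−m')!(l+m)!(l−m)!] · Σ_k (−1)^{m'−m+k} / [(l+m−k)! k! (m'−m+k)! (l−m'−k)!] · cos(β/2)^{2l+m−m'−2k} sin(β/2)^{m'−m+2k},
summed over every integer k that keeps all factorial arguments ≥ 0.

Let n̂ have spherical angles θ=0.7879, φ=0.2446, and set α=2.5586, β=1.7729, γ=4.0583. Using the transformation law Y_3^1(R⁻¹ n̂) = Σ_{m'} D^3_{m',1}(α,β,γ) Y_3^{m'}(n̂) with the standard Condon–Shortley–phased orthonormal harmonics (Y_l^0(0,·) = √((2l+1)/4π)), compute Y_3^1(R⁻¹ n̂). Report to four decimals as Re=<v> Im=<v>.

Re=-0.2181 Im=0.0434

Need the full column D^3_{m',1} for m'=−3..3 at α=2.5586, β=1.7729, γ=4.0583.
cos(β/2)=0.632167, sin(β/2)=0.774832
d^3_{-3,1}: single k=4 term ⇒ +0.557879;  D = -0.495886-0.255590i
d^3_{-2,1}: k∈[3..4] ⇒ +0.743273 -0.558304 = +0.184969;  D = +0.090604+0.161259i
d^3_{-1,1}: k∈[2..4] ⇒ +0.575298 -1.152350 +0.216395 = -0.360657;  D = -0.025620+0.359746i
d^3_{0,1}: k∈[1..3] ⇒ +0.270992 -1.221322 +0.611591 = -0.338738;  D = +0.206101-0.268824i
d^3_{1,1}: k∈[0..2] ⇒ +0.063825 -0.767065 +0.864262 = +0.161023;  D = +0.152139-0.052744i
d^3_{2,1}: k∈[0..1] ⇒ -0.247381 +0.743273 = +0.495892;  D = -0.480564-0.122339i
d^3_{3,1}: single k=0 term ⇒ +0.371354;  D = +0.249995+0.274602i
Y_3^{m'}(θ=0.7879,φ=0.2446) and Σ D·Y over m':
  (-0.4959-0.2556i)·(+0.1104-0.0995i)  (+0.0906+0.1613i)·(+0.3197-0.1702i)  (-0.0256+0.3597i)·(+0.3306-0.0825i)  (+0.2061-0.2688i)·(-0.1349+0.0000i)  (+0.1521-0.0527i)·(-0.3306-0.0825i)  (-0.4806-0.1223i)·(+0.3197+0.1702i)  (+0.2500+0.2746i)·(-0.1104-0.0995i)
Y_3^1(R⁻¹ n̂) = -0.218084+0.043384i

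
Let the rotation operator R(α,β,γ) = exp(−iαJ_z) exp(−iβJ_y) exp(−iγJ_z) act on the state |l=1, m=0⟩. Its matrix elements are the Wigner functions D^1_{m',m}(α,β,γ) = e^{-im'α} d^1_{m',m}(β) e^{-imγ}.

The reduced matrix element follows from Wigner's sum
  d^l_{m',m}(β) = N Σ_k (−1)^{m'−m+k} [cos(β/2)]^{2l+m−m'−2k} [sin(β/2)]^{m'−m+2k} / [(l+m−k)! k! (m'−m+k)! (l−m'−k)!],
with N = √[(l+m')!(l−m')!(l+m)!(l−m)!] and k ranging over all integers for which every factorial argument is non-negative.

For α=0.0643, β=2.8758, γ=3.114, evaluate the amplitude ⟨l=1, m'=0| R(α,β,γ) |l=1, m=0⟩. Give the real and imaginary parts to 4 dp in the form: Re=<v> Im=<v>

D^1_{0,0}(0.0643,2.8758,3.114) = e^{-i·0·0.0643}·d^1_{0,0}(2.8758)·e^{-i·0·3.114}. Compute d first:
Half-angle: c=0.132505, s=0.991182. N=√(1·1·1·1)=1.000000
Admissible k: 0..1 (factorial args all ≥0)
  k=0: (−1)^0·1.0000/(1)·0.1325^2·0.9912^0 = +0.017558
  k=1: (−1)^1·1.0000/(1)·0.1325^0·0.9912^2 = -0.982442
d^1_{0,0}(2.8758) = +0.017558 -0.982442 = -0.964885
D = (+1.000000+0.000000i)·(-0.964885)·(+1.000000+0.000000i) = -0.964885+0.000000i

Re=-0.9649 Im=0.0000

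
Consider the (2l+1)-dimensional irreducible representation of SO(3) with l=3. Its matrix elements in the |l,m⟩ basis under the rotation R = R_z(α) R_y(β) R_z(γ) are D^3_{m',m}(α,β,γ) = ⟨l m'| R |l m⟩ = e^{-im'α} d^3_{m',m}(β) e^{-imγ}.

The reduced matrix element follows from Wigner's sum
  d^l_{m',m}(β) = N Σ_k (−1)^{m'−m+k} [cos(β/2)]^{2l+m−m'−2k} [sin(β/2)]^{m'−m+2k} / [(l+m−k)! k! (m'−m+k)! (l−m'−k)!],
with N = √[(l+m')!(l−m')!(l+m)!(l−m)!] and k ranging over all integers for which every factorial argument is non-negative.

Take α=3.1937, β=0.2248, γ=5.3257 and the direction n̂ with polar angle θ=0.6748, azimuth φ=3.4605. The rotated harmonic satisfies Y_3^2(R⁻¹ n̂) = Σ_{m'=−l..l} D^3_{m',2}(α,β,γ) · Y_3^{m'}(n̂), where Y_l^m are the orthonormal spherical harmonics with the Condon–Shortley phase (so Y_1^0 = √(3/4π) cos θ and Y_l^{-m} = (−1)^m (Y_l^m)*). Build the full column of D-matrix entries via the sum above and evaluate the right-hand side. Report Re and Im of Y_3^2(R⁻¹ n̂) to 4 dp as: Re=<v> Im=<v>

Need the full column D^3_{m',2} for m'=−3..3 at α=3.1937, β=0.2248, γ=5.3257.
cos(β/2)=0.993690, sin(β/2)=0.112163
d^3_{-3,2}: single k=5 term ⇒ +0.000043;  D = +0.000021-0.000038i
d^3_{-2,2}: k∈[4..5] ⇒ +0.000781 -0.000002 = +0.000779;  D = -0.000338+0.000702i
d^3_{-1,2}: k∈[3..4] ⇒ +0.008757 -0.000056 = +0.008701;  D = +0.003358-0.008027i
d^3_{0,2}: k∈[2..3] ⇒ +0.067184 -0.000856 = +0.066328;  D = -0.022380+0.062438i
d^3_{1,2}: k∈[1..2] ⇒ +0.343641 -0.008757 = +0.334885;  D = +0.096424-0.320703i
d^3_{2,2}: k∈[0..1] ⇒ +0.962731 -0.061330 = +0.901400;  D = -0.214230+0.875573i
d^3_{3,2}: single k=0 term ⇒ -0.266184;  D = -0.049710+0.261501i
Y_3^{m'}(θ=0.6748,φ=3.4605) and Σ D·Y over m':
  (+0.0000-0.0000i)·(-0.0586+0.0831i)  (-0.0003+0.0007i)·(+0.2502-0.1855i)  (+0.0034-0.0080i)·(-0.3927+0.1297i)  (-0.0224+0.0624i)·(+0.0141+0.0000i)  (+0.0964-0.3207i)·(+0.3927+0.1297i)  (-0.2142+0.8756i)·(+0.2502+0.1855i)  (-0.0497+0.2615i)·(+0.0586+0.0831i)
Y_3^2(R⁻¹ n̂) = -0.161733+0.081820i

Re=-0.1617 Im=0.0818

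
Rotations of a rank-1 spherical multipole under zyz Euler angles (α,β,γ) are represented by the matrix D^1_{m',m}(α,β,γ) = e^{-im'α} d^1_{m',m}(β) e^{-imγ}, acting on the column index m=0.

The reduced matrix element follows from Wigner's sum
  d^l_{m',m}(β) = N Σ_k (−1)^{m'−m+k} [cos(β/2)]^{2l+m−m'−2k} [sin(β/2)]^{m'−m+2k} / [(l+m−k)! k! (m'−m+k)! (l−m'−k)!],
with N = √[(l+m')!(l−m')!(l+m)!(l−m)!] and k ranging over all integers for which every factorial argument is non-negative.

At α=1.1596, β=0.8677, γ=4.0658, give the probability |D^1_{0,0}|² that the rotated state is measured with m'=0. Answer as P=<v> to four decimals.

P=0.4181

Split into d^1_{0,0}(β=0.8677) × two z-phases.
c=cos(0.8677/2)=0.907354, s=sin(0.8677/2)=0.420367; N=√[1·1·1·1]=1.000000
The bounds max(0,m−m')=0 and min(l+m,l−m')=1 give 2 terms
  k=0: (−1)^0·1.0000/(1)·0.9074^2·0.4204^0 = +0.823291
  k=1: (−1)^1·1.0000/(1)·0.9074^0·0.4204^2 = -0.176709
d^1_{0,0}(0.8677) = +0.823291 -0.176709 = +0.646583
|D^1_{0,0}|² = |d^1_{0,0}(β)|² = (+0.646583)² = 0.418069 (the z-rotation phases have unit modulus)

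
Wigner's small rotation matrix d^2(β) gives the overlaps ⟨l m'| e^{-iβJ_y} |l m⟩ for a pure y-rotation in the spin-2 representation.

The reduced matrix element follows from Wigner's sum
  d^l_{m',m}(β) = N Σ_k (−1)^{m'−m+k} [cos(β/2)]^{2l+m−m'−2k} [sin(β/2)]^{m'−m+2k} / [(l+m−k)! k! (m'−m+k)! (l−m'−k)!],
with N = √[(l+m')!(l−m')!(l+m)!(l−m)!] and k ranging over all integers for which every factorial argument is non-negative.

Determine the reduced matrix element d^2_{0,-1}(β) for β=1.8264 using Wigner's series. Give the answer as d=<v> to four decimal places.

d^2_{0,-1}(β=1.8264) via Wigner's sum:
Half-angle: c=0.611216, s=0.791464. N=√(2·2·1·6)=4.898979
Admissible k: 0..1 (factorial args all ≥0)
  k=0: (−1)^1·4.8990/(2)·0.6112^3·0.7915^1 = -0.442681
  k=1: (−1)^2·4.8990/(2)·0.6112^1·0.7915^3 = +0.742273
d^2_{0,-1}(1.8264) = -0.442681 +0.742273 = +0.299591

d=0.2996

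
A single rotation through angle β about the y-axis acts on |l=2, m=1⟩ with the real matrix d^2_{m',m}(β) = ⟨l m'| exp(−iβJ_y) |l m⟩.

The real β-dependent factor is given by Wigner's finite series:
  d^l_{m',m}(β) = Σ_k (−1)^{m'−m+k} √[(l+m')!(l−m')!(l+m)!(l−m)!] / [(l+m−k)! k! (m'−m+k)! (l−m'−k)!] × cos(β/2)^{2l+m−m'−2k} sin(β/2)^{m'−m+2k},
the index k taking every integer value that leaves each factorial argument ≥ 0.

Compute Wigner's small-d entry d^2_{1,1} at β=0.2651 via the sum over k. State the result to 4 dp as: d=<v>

d^2_{1,1}(β=0.2651) via Wigner's sum:
With c≡cos(β/2)=0.991228 and s≡sin(β/2)=0.132162, N=[6·1·6·1]^{1/2}=6.000000
Admissible k: 0..1 (factorial args all ≥0)
  k=0: (−1)^0·6.0000/(6)·0.9912^4·0.1322^0 = +0.965371
  k=1: (−1)^1·6.0000/(2)·0.9912^2·0.1322^2 = -0.051485
d^2_{1,1}(0.2651) = +0.965371 -0.051485 = +0.913886

d=0.9139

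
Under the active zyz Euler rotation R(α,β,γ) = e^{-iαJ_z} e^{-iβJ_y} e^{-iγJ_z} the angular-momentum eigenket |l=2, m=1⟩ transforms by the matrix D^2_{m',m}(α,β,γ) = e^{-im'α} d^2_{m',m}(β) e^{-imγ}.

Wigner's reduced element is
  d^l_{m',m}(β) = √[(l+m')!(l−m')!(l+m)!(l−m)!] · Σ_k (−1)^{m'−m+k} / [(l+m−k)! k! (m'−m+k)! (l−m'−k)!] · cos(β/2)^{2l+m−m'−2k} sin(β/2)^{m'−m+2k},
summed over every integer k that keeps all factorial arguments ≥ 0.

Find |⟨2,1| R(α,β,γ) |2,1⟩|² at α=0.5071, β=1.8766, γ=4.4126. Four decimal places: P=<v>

D^2_{1,1}(0.5071,1.8766,4.4126) = e^{-i·1·0.5071}·d^2_{1,1}(1.8766)·e^{-i·1·4.4126}. Compute d first:
Half-angle: c=0.591160, s=0.806554. N=√(6·1·6·1)=6.000000
The bounds max(0,m−m')=0 and min(l+m,l−m')=1 give 2 terms
  k=0: (−1)^0·6.0000/(6)·0.5912^4·0.8066^0 = +0.122129
  k=1: (−1)^1·6.0000/(2)·0.5912^2·0.8066^2 = -0.682022
d^2_{1,1}(1.8766) = +0.122129 -0.682022 = -0.559893
|D^2_{1,1}|² = |d^2_{1,1}(β)|² = (-0.559893)² = 0.313480 (the z-rotation phases have unit modulus)

P=0.3135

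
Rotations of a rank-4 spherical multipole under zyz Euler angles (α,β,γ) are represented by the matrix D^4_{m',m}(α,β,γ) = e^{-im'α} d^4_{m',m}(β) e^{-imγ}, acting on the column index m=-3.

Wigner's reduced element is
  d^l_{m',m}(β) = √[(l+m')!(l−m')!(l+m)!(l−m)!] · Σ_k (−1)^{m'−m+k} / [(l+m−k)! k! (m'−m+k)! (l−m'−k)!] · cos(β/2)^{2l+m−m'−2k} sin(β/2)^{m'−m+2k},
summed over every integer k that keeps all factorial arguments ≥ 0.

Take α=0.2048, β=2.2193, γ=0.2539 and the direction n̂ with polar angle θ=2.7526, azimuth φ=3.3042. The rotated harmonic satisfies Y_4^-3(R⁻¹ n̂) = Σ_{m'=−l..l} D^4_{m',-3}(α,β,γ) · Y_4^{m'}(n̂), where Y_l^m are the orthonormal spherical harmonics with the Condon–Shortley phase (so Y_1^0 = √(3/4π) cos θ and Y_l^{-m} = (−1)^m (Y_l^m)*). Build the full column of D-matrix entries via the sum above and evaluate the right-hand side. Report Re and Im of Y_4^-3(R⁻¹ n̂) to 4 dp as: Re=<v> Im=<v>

Re=0.2197 Im=0.1896

Need the full column D^4_{m',-3} for m'=−4..4 at α=0.2048, β=2.2193, γ=0.2539.
cos(β/2)=0.444975, sin(β/2)=0.895543
d^4_{-4,-3}: single k=1 term ⇒ +0.008749;  D = -0.000088+0.008749i
d^4_{-3,-3}: k∈[0..1] ⇒ +0.001537 -0.043580 = -0.042043;  D = -0.008134-0.041248i
d^4_{-2,-3}: k∈[0..1] ⇒ -0.011574 +0.140644 = +0.129070;  D = +0.050202+0.118907i
d^4_{-1,-3}: k∈[0..1] ⇒ +0.049415 -0.333586 = -0.284171;  D = -0.161461-0.233845i
d^4_{0,-3}: k∈[0..1] ⇒ -0.148252 +0.600486 = +0.452234;  D = +0.327265+0.312110i
d^4_{1,-3}: k∈[0..1] ⇒ +0.333586 -0.810700 = -0.477114;  D = -0.405021-0.252182i
d^4_{2,-3}: k∈[0..1] ⇒ -0.569671 +0.769139 = +0.199468;  D = +0.187230+0.068790i
d^4_{3,-3}: k∈[0..1] ⇒ +0.714970 -0.413706 = +0.301264;  D = +0.298002+0.044216i
d^4_{4,-3}: single k=0 term ⇒ -0.581414;  D = -0.580453+0.033413i
Y_4^{m'}(θ=2.7526,φ=3.3042) and Σ D·Y over m':
  (-0.0001+0.0087i)·(+0.0073-0.0055i)  (-0.0081-0.0412i)·(+0.0558-0.0296i)  (+0.0502+0.1189i)·(+0.2277-0.0768i)  (-0.1615-0.2338i)·(+0.4904-0.0804i)  (+0.3273+0.3121i)·(+0.3143+0.0000i)  (-0.4050-0.2522i)·(-0.4904-0.0804i)  (+0.1872+0.0688i)·(+0.2277+0.0768i)  (+0.2980+0.0442i)·(-0.0558-0.0296i)  (-0.5805+0.0334i)·(+0.0073+0.0055i)
Y_4^-3(R⁻¹ n̂) = +0.219715+0.189632i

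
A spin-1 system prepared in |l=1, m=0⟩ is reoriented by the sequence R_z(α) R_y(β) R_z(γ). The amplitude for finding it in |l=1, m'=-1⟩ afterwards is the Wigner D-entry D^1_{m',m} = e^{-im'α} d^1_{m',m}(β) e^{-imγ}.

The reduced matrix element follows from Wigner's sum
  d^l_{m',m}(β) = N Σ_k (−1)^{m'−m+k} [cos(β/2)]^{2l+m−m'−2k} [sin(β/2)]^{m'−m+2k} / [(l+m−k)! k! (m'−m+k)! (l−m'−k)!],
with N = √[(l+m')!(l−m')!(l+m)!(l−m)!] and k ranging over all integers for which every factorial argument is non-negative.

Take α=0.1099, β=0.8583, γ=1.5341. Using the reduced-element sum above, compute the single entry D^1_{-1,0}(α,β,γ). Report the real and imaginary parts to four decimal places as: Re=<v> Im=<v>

First d^1_{-1,0}(β=0.8583), then the phase factors e^{-i(-1)α} and e^{-i(0)γ}:
With c≡cos(β/2)=0.909320 and s≡sin(β/2)=0.416098, N=[1·2·1·1]^{1/2}=1.414214
k∈{1} keeps every argument non-negative
  k=1: (−1)^0·1.4142/(1)·0.9093^1·0.4161^1 = +0.535091
d^1_{-1,0}(0.8583) = +0.535091
Attach z-rotation phases: D = e^{-i(-1)(0.1099)}·(+0.535091)·e^{-i(0)(1.5341)} = +0.531862+0.058688i

Re=0.5319 Im=0.0587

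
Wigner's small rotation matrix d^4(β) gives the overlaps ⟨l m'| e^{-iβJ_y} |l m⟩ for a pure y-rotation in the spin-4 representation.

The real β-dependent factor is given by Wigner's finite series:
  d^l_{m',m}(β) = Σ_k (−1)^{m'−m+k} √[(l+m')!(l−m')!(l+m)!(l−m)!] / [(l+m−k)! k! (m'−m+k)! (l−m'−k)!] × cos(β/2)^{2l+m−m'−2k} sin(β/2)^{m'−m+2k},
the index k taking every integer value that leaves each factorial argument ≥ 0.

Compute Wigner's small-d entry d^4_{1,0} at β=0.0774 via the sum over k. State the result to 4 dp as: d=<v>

d^4_{1,0}(β=0.0774) via Wigner's sum:
Half-angle: c=0.999251, s=0.038690. N=√(120·6·24·24)=643.987578
The bounds max(0,m−m')=0 and min(l+m,l−m')=3 give 4 terms
  k=0: (−1)^1·643.9876/(144)·0.9993^7·0.0387^1 = -0.172124
  k=1: (−1)^2·643.9876/(24)·0.9993^5·0.0387^3 = +0.001548
  k=2: (−1)^3·643.9876/(24)·0.9993^3·0.0387^5 = -0.000002
  k=3: (−1)^4·643.9876/(144)·0.9993^1·0.0387^7 = +0.000000
d^4_{1,0}(0.0774) = -0.172124 +0.001548 -0.000002 +0.000000 = -0.170578

d=-0.1706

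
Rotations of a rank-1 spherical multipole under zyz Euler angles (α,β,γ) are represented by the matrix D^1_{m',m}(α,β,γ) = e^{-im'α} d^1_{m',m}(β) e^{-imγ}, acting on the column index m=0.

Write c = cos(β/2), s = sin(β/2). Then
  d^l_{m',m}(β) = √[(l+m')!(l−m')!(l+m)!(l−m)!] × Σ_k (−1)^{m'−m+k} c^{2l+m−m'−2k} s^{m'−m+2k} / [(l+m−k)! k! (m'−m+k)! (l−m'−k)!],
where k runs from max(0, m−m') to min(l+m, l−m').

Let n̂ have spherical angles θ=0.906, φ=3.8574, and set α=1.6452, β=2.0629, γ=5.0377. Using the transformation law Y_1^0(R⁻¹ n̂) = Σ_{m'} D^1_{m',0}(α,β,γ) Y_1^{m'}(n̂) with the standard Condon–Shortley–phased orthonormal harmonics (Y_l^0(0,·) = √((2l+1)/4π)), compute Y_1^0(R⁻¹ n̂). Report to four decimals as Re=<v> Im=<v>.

Need the full column D^1_{m',0} for m'=−1..1 at α=1.6452, β=2.0629, γ=5.0377.
cos(β/2)=0.513575, sin(β/2)=0.858045
d^1_{-1,0}: single k=1 term ⇒ +0.623202;  D = -0.046326+0.621478i
d^1_{0,0}: k∈[0..1] ⇒ +0.263760 -0.736240 = -0.472481;  D = -0.472481+0.000000i
d^1_{1,0}: single k=0 term ⇒ -0.623202;  D = +0.046326+0.621478i
Y_1^{m'}(θ=0.906,φ=3.8574) and Σ D·Y over m':
  (-0.0463+0.6215i)·(-0.2052+0.1784i)  (-0.4725+0.0000i)·(+0.3014+0.0000i)  (+0.0463+0.6215i)·(+0.2052+0.1784i)
Y_1^0(R⁻¹ n̂) = -0.345198+0.000000i

Re=-0.3452 Im=0.0000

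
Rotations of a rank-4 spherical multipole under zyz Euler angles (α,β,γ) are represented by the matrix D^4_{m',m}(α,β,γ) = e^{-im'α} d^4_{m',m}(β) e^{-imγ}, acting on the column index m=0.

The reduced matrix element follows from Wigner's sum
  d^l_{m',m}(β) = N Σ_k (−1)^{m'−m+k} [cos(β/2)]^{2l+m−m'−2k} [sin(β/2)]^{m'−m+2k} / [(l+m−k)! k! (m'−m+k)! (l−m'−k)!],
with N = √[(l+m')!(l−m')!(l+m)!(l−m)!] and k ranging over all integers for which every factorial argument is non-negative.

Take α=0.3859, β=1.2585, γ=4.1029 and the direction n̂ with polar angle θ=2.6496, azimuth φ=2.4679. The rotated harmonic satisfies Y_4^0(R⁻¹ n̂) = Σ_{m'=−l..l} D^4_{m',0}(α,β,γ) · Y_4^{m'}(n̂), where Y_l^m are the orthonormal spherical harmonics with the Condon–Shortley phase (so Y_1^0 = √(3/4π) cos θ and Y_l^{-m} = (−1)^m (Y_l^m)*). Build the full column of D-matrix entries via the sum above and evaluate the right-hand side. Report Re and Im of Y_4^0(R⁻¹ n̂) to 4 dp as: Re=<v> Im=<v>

Need the full column D^4_{m',0} for m'=−4..4 at α=0.3859, β=1.2585, γ=4.1029.
cos(β/2)=0.808469, sin(β/2)=0.588539
d^4_{-4,0}: single k=4 term ⇒ +0.428847;  D = +0.011662+0.428689i
d^4_{-3,0}: k∈[3..4] ⇒ +0.833117 -0.441498 = +0.391619;  D = +0.157214+0.358677i
d^4_{-2,0}: k∈[2..4] ⇒ +0.917597 -1.296712 +0.257690 = -0.121425;  D = -0.087020-0.084685i
d^4_{-1,0}: k∈[1..4] ⇒ +0.594202 -1.889332 +1.001224 -0.088431 = -0.382337;  D = -0.354220-0.143909i
d^4_{0,0}: k∈[0..4] ⇒ +0.182519 -1.547571 +1.845253 -0.434607 +0.014395 = +0.059989;  D = +0.059989+0.000000i
d^4_{1,0}: k∈[0..3] ⇒ -0.594202 +1.889332 -1.001224 +0.088431 = +0.382337;  D = +0.354220-0.143909i
d^4_{2,0}: k∈[0..2] ⇒ +0.917597 -1.296712 +0.257690 = -0.121425;  D = -0.087020+0.084685i
d^4_{3,0}: k∈[0..1] ⇒ -0.833117 +0.441498 = -0.391619;  D = -0.157214+0.358677i
d^4_{4,0}: single k=0 term ⇒ +0.428847;  D = +0.011662-0.428689i
Y_4^{m'}(θ=2.6496,φ=2.4679) and Σ D·Y over m':
  (+0.0117+0.4287i)·(-0.0199+0.0095i)  (+0.1572+0.3587i)·(-0.0506+0.1047i)  (-0.0870-0.0847i)·(+0.0734+0.3231i)  (-0.3542-0.1439i)·(+0.3753+0.2996i)  (+0.0600+0.0000i)·(+0.0864+0.0000i)  (+0.3542-0.1439i)·(-0.3753+0.2996i)  (-0.0870+0.0847i)·(+0.0734-0.3231i)  (-0.1572+0.3587i)·(+0.0506+0.1047i)  (+0.0117-0.4287i)·(-0.0199-0.0095i)
Y_4^0(R⁻¹ n̂) = -0.232170+0.000000i

Re=-0.2322 Im=0.0000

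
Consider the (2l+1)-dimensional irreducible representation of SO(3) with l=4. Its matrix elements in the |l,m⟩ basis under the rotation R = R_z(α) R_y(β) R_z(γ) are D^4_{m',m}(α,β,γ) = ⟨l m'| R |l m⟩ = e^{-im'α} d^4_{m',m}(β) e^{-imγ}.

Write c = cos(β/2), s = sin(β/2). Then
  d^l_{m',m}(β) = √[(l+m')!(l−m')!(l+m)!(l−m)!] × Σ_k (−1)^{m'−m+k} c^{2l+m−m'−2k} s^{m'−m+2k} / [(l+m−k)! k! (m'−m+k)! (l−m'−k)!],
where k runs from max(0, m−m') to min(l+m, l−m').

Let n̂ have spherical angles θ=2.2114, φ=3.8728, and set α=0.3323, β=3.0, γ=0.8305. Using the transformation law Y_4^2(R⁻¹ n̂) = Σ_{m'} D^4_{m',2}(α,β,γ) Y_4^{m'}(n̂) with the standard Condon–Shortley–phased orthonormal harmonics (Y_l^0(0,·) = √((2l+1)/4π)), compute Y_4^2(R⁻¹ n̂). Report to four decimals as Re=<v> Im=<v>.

Need the full column D^4_{m',2} for m'=−4..4 at α=0.3323, β=3.0, γ=0.8305.
cos(β/2)=0.070737, sin(β/2)=0.997495
d^4_{-4,2}: single k=6 term ⇒ +0.026082;  D = +0.024659-0.008496i
d^4_{-3,2}: k∈[5..6] ⇒ +0.003924 -0.260068 = -0.256144;  D = -0.201707+0.157875i
d^4_{-2,2}: k∈[4..6] ⇒ +0.000372 -0.059148 +0.980135 = +0.921358;  D = +0.500600-0.773499i
d^4_{-1,2}: k∈[3..5] ⇒ +0.000025 -0.007415 +0.294889 = +0.287499;  D = +0.068925-0.279115i
d^4_{0,2}: k∈[2..4] ⇒ +0.000001 -0.000627 +0.046761 = +0.046135;  D = -0.004156-0.045947i
d^4_{1,2}: k∈[1..3] ⇒ +0.000000 -0.000037 +0.004943 = +0.004906;  D = -0.002012-0.004475i
d^4_{2,2}: k∈[0..2] ⇒ +0.000000 -0.000001 +0.000372 = +0.000370;  D = -0.000254-0.000270i
d^4_{3,2}: k∈[0..1] ⇒ -0.000000 +0.000020 = +0.000020;  D = -0.000017-0.000009i
d^4_{4,2}: single k=0 term ⇒ +0.000001;  D = -0.000001-0.000000i
Y_4^{m'}(θ=2.2114,φ=3.8728) and Σ D·Y over m':
  (+0.0247-0.0085i)·(-0.1786-0.0393i)  (-0.2017+0.1579i)·(-0.2249-0.3131i)  (+0.5006-0.7735i)·(+0.0349-0.3208i)  (+0.0689-0.2791i)·(-0.0843+0.0756i)  (-0.0042-0.0459i)·(-0.3438+0.0000i)  (-0.0020-0.0045i)·(+0.0843+0.0756i)  (-0.0003-0.0003i)·(+0.0349+0.3208i)  (-0.0000-0.0000i)·(+0.2249-0.3131i)  (-0.0000-0.0000i)·(-0.1786+0.0393i)
Y_4^2(R⁻¹ n̂) = -0.123613-0.115447i

Re=-0.1236 Im=-0.1154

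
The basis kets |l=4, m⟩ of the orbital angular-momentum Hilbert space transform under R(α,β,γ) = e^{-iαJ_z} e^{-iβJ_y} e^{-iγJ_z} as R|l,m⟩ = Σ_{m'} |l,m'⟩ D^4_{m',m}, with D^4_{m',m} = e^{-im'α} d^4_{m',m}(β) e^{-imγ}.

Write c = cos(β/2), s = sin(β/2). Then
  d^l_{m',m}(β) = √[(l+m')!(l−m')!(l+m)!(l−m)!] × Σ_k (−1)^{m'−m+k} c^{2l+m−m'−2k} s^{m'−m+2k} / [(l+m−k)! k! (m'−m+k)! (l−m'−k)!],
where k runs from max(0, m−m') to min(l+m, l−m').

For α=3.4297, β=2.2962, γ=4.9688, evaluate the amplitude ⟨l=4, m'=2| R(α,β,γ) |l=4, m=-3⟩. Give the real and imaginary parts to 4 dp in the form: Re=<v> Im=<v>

Re=-0.0607 Im=0.3106

Split into d^4_{2,-3}(β=2.2962) × two z-phases.
With c≡cos(β/2)=0.410221 and s≡sin(β/2)=0.911986, N=[720·2·1·5040]^{1/2}=2693.993318
k∈{0,1} keeps every argument non-negative
  k=0: (−1)^5·2693.9933/(240)·0.4102^3·0.9120^5 = -0.488855
  k=1: (−1)^6·2693.9933/(720)·0.4102^1·0.9120^7 = +0.805378
d^4_{2,-3}(2.2962) = -0.488855 +0.805378 = +0.316523
Attach z-rotation phases: D = e^{-i(2)(3.4297)}·(+0.316523)·e^{-i(-3)(4.9688)} = -0.060716+0.310645i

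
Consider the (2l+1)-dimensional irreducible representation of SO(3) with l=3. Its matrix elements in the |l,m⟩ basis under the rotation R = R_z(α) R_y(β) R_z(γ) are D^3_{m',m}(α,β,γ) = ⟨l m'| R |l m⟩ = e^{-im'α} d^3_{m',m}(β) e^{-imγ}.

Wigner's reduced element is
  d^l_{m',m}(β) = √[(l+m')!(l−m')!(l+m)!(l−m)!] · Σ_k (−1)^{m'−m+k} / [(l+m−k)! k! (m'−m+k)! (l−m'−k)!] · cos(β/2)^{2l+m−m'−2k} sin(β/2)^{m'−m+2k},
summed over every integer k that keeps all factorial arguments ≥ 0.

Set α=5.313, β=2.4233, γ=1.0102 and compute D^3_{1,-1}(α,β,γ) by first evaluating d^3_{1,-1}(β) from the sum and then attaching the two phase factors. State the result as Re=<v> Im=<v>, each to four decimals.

Re=0.0022 Im=-0.0052

Split into d^3_{1,-1}(β=2.4233) × two z-phases.
With c≡cos(β/2)=0.351475 and s≡sin(β/2)=0.936197, N=[24·2·2·24]^{1/2}=48.000000
The bounds max(0,m−m')=0 and min(l+m,l−m')=2 give 3 terms
  k=0: (−1)^2·48.0000/(8)·0.3515^4·0.9362^2 = +0.080254
  k=1: (−1)^3·48.0000/(6)·0.3515^2·0.9362^4 = -0.759187
  k=2: (−1)^4·48.0000/(48)·0.3515^0·0.9362^6 = +0.673293
d^3_{1,-1}(2.4233) = +0.080254 -0.759187 +0.673293 = -0.005640
D = (+0.565147+0.824990i)·(-0.005640)·(+0.531691+0.846938i) = +0.002246-0.005174i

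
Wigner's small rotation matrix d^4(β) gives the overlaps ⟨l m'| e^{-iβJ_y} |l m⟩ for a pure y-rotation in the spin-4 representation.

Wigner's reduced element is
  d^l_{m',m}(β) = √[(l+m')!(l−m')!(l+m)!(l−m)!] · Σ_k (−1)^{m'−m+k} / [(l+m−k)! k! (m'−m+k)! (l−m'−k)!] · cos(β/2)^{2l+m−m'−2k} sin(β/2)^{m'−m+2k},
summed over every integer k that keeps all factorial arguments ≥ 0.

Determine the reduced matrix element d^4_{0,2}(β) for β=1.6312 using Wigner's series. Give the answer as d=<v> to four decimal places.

d^4_{0,2}(β=1.6312) via Wigner's sum:
Half-angle: c=0.685432, s=0.728137. N=√(24·24·720·2)=910.735966
k∈{2,3,4} keeps every argument non-negative
  k=2: (−1)^0·910.7360/(96)·0.6854^6·0.7281^2 = +0.521594
  k=3: (−1)^1·910.7360/(36)·0.6854^4·0.7281^4 = -1.569636
  k=4: (−1)^2·910.7360/(96)·0.6854^2·0.7281^6 = +0.664245
d^4_{0,2}(1.6312) = +0.521594 -1.569636 +0.664245 = -0.383798

d=-0.3838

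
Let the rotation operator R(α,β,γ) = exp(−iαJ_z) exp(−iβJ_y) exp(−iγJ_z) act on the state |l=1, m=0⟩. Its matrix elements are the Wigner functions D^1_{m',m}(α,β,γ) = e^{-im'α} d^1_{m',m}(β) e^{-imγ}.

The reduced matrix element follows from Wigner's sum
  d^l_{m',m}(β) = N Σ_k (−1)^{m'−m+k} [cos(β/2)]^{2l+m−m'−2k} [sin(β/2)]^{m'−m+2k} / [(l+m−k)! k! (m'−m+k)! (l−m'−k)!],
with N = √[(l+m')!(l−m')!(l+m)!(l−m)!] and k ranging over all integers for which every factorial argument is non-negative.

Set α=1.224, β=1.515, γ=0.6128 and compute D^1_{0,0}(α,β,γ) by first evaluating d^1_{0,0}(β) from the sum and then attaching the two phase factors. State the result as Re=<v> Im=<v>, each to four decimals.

Re=0.0558 Im=0.0000

First d^1_{0,0}(β=1.515), then the phase factors e^{-i(0)α} and e^{-i(0)γ}:
With c≡cos(β/2)=0.726556 and s≡sin(β/2)=0.687107, N=[1·1·1·1]^{1/2}=1.000000
Admissible k: 0..1 (factorial args all ≥0)
  k=0: (−1)^0·1.0000/(1)·0.7266^2·0.6871^0 = +0.527884
  k=1: (−1)^1·1.0000/(1)·0.7266^0·0.6871^2 = -0.472116
d^1_{0,0}(1.515) = +0.527884 -0.472116 = +0.055767
D = (+1.000000+0.000000i)·(+0.055767)·(+1.000000+0.000000i) = +0.055767+0.000000i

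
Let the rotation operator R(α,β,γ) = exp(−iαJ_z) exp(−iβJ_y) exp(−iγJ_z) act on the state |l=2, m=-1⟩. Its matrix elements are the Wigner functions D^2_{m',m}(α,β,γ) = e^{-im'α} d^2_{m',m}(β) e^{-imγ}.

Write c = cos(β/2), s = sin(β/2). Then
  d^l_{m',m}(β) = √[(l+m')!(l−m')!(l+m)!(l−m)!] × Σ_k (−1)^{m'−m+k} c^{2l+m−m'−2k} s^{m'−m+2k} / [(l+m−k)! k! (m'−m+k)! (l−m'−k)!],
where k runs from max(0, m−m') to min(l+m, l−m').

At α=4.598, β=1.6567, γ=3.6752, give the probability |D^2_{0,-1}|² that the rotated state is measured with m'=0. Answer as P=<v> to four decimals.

P=0.0110

Split into d^2_{0,-1}(β=1.6567) × two z-phases.
c=cos(1.6567/2)=0.676092, s=sin(1.6567/2)=0.736817; N=√[2·2·1·6]=4.898979
The bounds max(0,m−m')=0 and min(l+m,l−m')=1 give 2 terms
  k=0: (−1)^1·4.8990/(2)·0.6761^3·0.7368^1 = -0.557768
  k=1: (−1)^2·4.8990/(2)·0.6761^1·0.7368^3 = +0.662461
d^2_{0,-1}(1.6567) = -0.557768 +0.662461 = +0.104693
|D^2_{0,-1}|² = |d^2_{0,-1}(β)|² = (+0.104693)² = 0.010961 (the z-rotation phases have unit modulus)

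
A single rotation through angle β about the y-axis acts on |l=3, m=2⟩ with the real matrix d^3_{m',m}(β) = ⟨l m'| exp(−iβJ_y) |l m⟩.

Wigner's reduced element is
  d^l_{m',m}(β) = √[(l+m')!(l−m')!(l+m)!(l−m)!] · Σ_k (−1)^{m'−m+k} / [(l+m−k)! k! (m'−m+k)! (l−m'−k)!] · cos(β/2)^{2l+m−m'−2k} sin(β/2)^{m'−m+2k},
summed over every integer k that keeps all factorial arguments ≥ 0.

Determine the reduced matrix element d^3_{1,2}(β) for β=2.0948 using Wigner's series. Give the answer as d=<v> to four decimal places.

d^3_{1,2}(β=2.0948) via Wigner's sum:
c=cos(2.0948/2)=0.499825, s=sin(2.0948/2)=0.866127; N=√[24·2·120·1]=75.894664
k: max(0,(2)−(1))=1 … min(3+(2),3−(1))=2
  k=1: (−1)^0·75.8947/(24)·0.4998^5·0.8661^1 = +0.085442
  k=2: (−1)^1·75.8947/(12)·0.4998^3·0.8661^3 = -0.513130
d^3_{1,2}(2.0948) = +0.085442 -0.513130 = -0.427688

d=-0.4277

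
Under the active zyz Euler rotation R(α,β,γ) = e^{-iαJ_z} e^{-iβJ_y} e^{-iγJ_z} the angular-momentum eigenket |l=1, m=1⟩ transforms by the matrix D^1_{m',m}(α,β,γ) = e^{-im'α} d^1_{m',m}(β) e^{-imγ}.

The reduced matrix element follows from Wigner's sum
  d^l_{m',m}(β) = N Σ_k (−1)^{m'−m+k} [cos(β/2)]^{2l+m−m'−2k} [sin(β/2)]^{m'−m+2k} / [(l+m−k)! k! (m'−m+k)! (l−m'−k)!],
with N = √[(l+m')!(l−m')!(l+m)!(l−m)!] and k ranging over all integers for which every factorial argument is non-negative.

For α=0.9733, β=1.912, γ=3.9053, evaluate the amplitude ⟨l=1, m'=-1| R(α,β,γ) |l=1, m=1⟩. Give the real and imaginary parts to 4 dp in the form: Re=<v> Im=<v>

First d^1_{-1,1}(β=1.912), then the phase factors e^{-i(-1)α} and e^{-i(1)γ}:
Half-angle: c=0.576792, s=0.816891. N=√(1·2·2·1)=2.000000
The bounds max(0,m−m')=2 and min(l+m,l−m')=2 give 1 term
  k=2: (−1)^0·2.0000/(2)·0.5768^0·0.8169^2 = +0.667311
d^1_{-1,1}(1.912) = +0.667311
Attach z-rotation phases: D = e^{-i(-1)(0.9733)}·(+0.667311)·e^{-i(1)(3.9053)} = -0.652707-0.138842i

Re=-0.6527 Im=-0.1388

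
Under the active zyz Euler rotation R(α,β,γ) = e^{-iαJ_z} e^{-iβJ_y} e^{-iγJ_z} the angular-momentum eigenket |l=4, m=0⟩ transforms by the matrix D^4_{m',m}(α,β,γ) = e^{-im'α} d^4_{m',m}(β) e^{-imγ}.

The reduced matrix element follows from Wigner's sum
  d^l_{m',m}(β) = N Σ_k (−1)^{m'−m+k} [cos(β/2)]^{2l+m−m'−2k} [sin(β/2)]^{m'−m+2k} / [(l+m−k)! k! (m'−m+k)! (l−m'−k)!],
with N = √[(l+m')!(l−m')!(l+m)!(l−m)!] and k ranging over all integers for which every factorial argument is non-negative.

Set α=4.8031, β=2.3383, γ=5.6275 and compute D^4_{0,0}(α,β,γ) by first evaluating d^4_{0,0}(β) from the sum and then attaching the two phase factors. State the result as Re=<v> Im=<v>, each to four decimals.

Re=-0.4160 Im=0.0000

First d^4_{0,0}(β=2.3383), then the phase factors e^{-i(0)α} and e^{-i(0)γ}:
c=cos(2.3383/2)=0.390934, s=sin(2.3383/2)=0.920419; N=√[24·24·24·24]=576.000000
Admissible k: 0..4 (factorial args all ≥0)
  k=0: (−1)^0·576.0000/(576)·0.3909^8·0.9204^0 = +0.000546
  k=1: (−1)^1·576.0000/(36)·0.3909^6·0.9204^2 = -0.048385
  k=2: (−1)^2·576.0000/(16)·0.3909^4·0.9204^4 = +0.603474
  k=3: (−1)^3·576.0000/(36)·0.3909^2·0.9204^6 = -1.486756
  k=4: (−1)^4·576.0000/(576)·0.3909^0·0.9204^8 = +0.515090
d^4_{0,0}(2.3383) = +0.000546 -0.048385 +0.603474 -1.486756 +0.515090 = -0.416031
Phases: e^{-i·(0)·4.8031}=+1.000000+0.000000i, e^{-i·(0)·5.6275}=+1.000000+0.000000i ⇒ D=-0.416031+0.000000i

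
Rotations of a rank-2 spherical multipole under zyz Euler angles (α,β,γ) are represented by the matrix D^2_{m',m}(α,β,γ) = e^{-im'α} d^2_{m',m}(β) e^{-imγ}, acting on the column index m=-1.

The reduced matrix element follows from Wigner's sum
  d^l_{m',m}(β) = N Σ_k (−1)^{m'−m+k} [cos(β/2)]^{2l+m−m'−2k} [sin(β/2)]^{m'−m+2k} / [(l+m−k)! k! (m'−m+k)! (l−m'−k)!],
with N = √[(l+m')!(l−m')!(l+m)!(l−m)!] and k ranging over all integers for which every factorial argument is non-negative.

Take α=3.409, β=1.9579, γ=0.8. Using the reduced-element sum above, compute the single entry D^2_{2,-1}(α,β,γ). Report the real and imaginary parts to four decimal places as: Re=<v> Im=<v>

Re=-0.6155 Im=-0.1672

First d^2_{2,-1}(β=1.9579), then the phase factors e^{-i(2)α} and e^{-i(-1)γ}:
With c≡cos(β/2)=0.557894 and s≡sin(β/2)=0.829912, N=[24·1·1·6]^{1/2}=12.000000
k: max(0,(-1)−(2))=0 … min(2+(-1),2−(2))=0
  k=0: (−1)^3·12.0000/(6)·0.5579^1·0.8299^3 = -0.637791
d^2_{2,-1}(1.9579) = -0.637791
Phases: e^{-i·(2)·3.409}=+0.860363-0.509682i, e^{-i·(-1)·0.8}=+0.696707+0.717356i ⇒ D=-0.615496-0.167157i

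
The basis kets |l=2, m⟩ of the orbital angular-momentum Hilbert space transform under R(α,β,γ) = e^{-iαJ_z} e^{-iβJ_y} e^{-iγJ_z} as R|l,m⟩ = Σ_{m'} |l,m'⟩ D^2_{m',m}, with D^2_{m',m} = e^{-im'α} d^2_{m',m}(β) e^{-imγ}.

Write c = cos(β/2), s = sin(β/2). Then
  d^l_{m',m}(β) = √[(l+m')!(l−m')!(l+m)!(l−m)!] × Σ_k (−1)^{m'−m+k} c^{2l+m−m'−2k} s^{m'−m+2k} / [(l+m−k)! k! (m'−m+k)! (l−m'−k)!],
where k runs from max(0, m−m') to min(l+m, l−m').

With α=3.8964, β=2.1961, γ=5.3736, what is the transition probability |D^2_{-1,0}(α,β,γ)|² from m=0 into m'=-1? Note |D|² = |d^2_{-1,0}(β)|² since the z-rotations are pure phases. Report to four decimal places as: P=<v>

Split into d^2_{-1,0}(β=2.1961) × two z-phases.
Half-angle: c=0.455333, s=0.890321. N=√(1·6·2·2)=4.898979
k∈{1,2} keeps every argument non-negative
  k=1: (−1)^0·4.8990/(2)·0.4553^3·0.8903^1 = +0.205878
  k=2: (−1)^1·4.8990/(2)·0.4553^1·0.8903^3 = -0.787127
d^2_{-1,0}(2.1961) = +0.205878 -0.787127 = -0.581249
|D^2_{-1,0}|² = |d^2_{-1,0}(β)|² = (-0.581249)² = 0.337851 (the z-rotation phases have unit modulus)

P=0.3379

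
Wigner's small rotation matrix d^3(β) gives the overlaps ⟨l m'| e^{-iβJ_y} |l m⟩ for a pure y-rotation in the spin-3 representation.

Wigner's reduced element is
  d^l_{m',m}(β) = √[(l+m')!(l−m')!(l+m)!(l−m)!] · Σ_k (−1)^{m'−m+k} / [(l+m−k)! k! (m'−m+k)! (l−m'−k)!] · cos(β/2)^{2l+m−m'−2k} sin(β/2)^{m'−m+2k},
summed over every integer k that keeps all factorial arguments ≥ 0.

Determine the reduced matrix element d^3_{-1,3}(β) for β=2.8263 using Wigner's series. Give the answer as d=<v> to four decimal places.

d^3_{-1,3}(β=2.8263) via Wigner's sum:
With c≡cos(β/2)=0.156994 and s≡sin(β/2)=0.987600, N=[2·24·720·1]^{1/2}=185.903201
The bounds max(0,m−m')=4 and min(l+m,l−m')=4 give 1 term
  k=4: (−1)^0·185.9032/(48)·0.1570^2·0.9876^4 = +0.090811
d^3_{-1,3}(2.8263) = +0.090811

d=0.0908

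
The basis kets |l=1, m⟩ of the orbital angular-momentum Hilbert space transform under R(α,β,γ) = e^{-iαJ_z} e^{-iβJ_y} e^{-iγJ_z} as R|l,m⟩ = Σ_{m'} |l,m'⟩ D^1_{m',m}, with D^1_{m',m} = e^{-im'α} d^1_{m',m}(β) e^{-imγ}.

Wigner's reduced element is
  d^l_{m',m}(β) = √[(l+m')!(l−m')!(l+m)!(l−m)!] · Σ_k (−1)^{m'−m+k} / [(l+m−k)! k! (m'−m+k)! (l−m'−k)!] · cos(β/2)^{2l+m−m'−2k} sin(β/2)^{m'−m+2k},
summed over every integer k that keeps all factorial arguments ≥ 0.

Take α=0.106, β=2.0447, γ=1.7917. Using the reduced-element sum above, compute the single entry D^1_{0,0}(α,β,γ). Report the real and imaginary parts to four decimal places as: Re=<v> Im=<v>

First d^1_{0,0}(β=2.0447), then the phase factors e^{-i(0)α} and e^{-i(0)γ}:
Half-angle: c=0.521362, s=0.853336. N=√(1·1·1·1)=1.000000
k∈{0,1} keeps every argument non-negative
  k=0: (−1)^0·1.0000/(1)·0.5214^2·0.8533^0 = +0.271818
  k=1: (−1)^1·1.0000/(1)·0.5214^0·0.8533^2 = -0.728182
d^1_{0,0}(2.0447) = +0.271818 -0.728182 = -0.456363
D = (+1.000000+0.000000i)·(-0.456363)·(+1.000000+0.000000i) = -0.456363+0.000000i

Re=-0.4564 Im=0.0000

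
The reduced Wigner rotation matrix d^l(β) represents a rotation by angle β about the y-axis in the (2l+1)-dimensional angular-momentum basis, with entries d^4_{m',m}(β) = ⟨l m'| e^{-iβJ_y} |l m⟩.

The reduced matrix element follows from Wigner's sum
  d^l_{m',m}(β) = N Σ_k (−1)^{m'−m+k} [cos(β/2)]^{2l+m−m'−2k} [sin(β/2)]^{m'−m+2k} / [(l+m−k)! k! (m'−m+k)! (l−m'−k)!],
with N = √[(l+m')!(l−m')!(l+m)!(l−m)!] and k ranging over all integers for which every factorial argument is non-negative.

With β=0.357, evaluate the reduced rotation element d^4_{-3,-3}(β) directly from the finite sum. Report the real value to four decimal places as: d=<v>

d=0.6793

d^4_{-3,-3}(β=0.357) via Wigner's sum:
With c≡cos(β/2)=0.984111 and s≡sin(β/2)=0.177554, N=[1·5040·1·5040]^{1/2}=5040.000000
k: max(0,(-3)−(-3))=0 … min(4+(-3),4−(-3))=1
  k=0: (−1)^0·5040.0000/(5040)·0.9841^8·0.1776^0 = +0.879738
  k=1: (−1)^1·5040.0000/(720)·0.9841^6·0.1776^2 = -0.200457
d^4_{-3,-3}(0.357) = +0.879738 -0.200457 = +0.679280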